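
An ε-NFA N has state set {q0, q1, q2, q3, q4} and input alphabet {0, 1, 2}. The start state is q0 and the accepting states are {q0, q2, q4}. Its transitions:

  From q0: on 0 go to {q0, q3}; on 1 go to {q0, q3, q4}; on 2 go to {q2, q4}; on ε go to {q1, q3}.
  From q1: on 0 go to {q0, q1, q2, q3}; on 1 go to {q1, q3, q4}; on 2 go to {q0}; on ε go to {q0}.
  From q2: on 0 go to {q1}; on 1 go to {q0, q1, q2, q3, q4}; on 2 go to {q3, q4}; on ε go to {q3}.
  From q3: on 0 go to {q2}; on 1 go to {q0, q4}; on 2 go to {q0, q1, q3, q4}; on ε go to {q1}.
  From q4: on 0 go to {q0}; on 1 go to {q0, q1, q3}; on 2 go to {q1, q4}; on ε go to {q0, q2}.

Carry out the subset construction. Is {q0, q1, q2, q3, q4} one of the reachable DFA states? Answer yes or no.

Start state of the DFA: {q0, q1, q3} (ε-closure of the NFA start).
{q0, q1, q3} --0--> {q0, q1, q2, q3}  [new]
{q0, q1, q3} --1--> {q0, q1, q2, q3, q4}  [new]
{q0, q1, q3} --2--> {q0, q1, q2, q3, q4}  [seen]
{q0, q1, q2, q3} --0--> {q0, q1, q2, q3}  [seen]
{q0, q1, q2, q3} --1--> {q0, q1, q2, q3, q4}  [seen]
{q0, q1, q2, q3} --2--> {q0, q1, q2, q3, q4}  [seen]
{q0, q1, q2, q3, q4} --0--> {q0, q1, q2, q3}  [seen]
{q0, q1, q2, q3, q4} --1--> {q0, q1, q2, q3, q4}  [seen]
{q0, q1, q2, q3, q4} --2--> {q0, q1, q2, q3, q4}  [seen]
Reachable DFA states: {q0, q1, q3}, {q0, q1, q2, q3}, {q0, q1, q2, q3, q4}.
{q0, q1, q2, q3, q4} is among them.

yes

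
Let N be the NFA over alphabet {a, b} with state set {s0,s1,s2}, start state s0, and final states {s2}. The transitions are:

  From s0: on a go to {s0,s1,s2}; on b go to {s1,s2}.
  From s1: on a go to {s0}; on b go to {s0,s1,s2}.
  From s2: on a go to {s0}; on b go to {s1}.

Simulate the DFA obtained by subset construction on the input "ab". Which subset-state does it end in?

{s0,s1,s2}

Start: {s0}.
δ(s0,a) = {s0,s1,s2}.
Union: {s0,s1,s2}.
After a: {s0,s1,s2}.
δ(s0,b) = {s1,s2}; δ(s1,b) = {s0,s1,s2}; δ(s2,b) = {s1}.
Union: {s0,s1,s2}.
After b: {s0,s1,s2}.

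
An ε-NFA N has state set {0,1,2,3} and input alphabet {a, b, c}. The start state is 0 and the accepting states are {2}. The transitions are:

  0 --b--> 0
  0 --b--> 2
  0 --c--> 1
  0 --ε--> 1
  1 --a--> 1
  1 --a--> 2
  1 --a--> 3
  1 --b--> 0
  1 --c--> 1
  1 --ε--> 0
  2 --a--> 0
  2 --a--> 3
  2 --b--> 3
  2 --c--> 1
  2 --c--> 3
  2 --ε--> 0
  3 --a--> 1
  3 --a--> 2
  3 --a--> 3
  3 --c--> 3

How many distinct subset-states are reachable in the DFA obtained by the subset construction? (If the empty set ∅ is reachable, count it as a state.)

Start state of the DFA: {0,1} (ε-closure of the NFA start).
{0,1} --a--> {0,1,2,3}  [new]
{0,1} --b--> {0,1,2}  [new]
{0,1} --c--> {0,1}  [seen]
{0,1,2,3} --a--> {0,1,2,3}  [seen]
{0,1,2,3} --b--> {0,1,2,3}  [seen]
{0,1,2,3} --c--> {0,1,3}  [new]
{0,1,2} --a--> {0,1,2,3}  [seen]
{0,1,2} --b--> {0,1,2,3}  [seen]
{0,1,2} --c--> {0,1,3}  [seen]
{0,1,3} --a--> {0,1,2,3}  [seen]
{0,1,3} --b--> {0,1,2}  [seen]
{0,1,3} --c--> {0,1,3}  [seen]
Reachable DFA states: {0,1}, {0,1,2,3}, {0,1,2}, {0,1,3}.

4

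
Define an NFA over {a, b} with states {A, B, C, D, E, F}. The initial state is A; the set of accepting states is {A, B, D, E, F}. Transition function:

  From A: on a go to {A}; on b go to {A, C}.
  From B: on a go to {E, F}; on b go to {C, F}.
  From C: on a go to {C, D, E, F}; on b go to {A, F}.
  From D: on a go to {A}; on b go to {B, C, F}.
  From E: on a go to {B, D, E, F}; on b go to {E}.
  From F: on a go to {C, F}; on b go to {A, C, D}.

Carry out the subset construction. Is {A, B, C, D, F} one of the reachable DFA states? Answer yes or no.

yes

Start state of the DFA: {A}.
{A} --a--> {A}  [seen]
{A} --b--> {A, C}  [new]
{A, C} --a--> {A, C, D, E, F}  [new]
{A, C} --b--> {A, C, F}  [new]
{A, C, D, E, F} --a--> {A, B, C, D, E, F}  [new]
{A, C, D, E, F} --b--> {A, B, C, D, E, F}  [seen]
{A, C, F} --a--> {A, C, D, E, F}  [seen]
{A, C, F} --b--> {A, C, D, F}  [new]
{A, B, C, D, E, F} --a--> {A, B, C, D, E, F}  [seen]
{A, B, C, D, E, F} --b--> {A, B, C, D, E, F}  [seen]
{A, C, D, F} --a--> {A, C, D, E, F}  [seen]
{A, C, D, F} --b--> {A, B, C, D, F}  [new]
{A, B, C, D, F} --a--> {A, C, D, E, F}  [seen]
{A, B, C, D, F} --b--> {A, B, C, D, F}  [seen]
Reachable DFA states: {A}, {A, C}, {A, C, D, E, F}, {A, C, F}, {A, B, C, D, E, F}, {A, C, D, F}, {A, B, C, D, F}.
{A, B, C, D, F} is among them.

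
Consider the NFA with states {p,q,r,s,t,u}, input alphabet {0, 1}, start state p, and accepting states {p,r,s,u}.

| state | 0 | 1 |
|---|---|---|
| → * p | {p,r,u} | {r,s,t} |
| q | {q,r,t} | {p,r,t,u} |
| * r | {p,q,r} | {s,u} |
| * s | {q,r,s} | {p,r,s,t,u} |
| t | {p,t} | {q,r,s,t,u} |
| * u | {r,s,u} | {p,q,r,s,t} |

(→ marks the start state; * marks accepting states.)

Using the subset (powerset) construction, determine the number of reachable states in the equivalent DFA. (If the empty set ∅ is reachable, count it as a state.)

Start state of the DFA: {p}.
{p} --0--> {p,r,u}  [new]
{p} --1--> {r,s,t}  [new]
{p,r,u} --0--> {p,q,r,s,u}  [new]
{p,r,u} --1--> {p,q,r,s,t,u}  [new]
{r,s,t} --0--> {p,q,r,s,t}  [new]
{r,s,t} --1--> {p,q,r,s,t,u}  [seen]
{p,q,r,s,u} --0--> {p,q,r,s,t,u}  [seen]
{p,q,r,s,u} --1--> {p,q,r,s,t,u}  [seen]
{p,q,r,s,t,u} --0--> {p,q,r,s,t,u}  [seen]
{p,q,r,s,t,u} --1--> {p,q,r,s,t,u}  [seen]
{p,q,r,s,t} --0--> {p,q,r,s,t,u}  [seen]
{p,q,r,s,t} --1--> {p,q,r,s,t,u}  [seen]
Reachable DFA states: {p}, {p,r,u}, {r,s,t}, {p,q,r,s,u}, {p,q,r,s,t,u}, {p,q,r,s,t}.

6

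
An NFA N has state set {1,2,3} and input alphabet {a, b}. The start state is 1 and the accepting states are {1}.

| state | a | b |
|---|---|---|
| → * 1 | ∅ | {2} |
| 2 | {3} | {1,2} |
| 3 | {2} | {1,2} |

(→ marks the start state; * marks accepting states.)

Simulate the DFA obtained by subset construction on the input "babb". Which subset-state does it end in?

Start: {1}.
δ(1,b) = {2}.
Union: {2}.
After b: {2}.
δ(2,a) = {3}.
Union: {3}.
After a: {3}.
δ(3,b) = {1,2}.
Union: {1,2}.
After b: {1,2}.
δ(1,b) = {2}; δ(2,b) = {1,2}.
Union: {1,2}.
After b: {1,2}.

{1,2}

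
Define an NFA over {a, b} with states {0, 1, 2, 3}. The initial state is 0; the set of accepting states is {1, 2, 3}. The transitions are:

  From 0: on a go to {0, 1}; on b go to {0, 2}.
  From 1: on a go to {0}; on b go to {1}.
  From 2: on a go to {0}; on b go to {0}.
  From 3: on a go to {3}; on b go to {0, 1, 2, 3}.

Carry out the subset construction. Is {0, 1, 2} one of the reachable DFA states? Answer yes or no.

Start state of the DFA: {0}.
{0} --a--> {0, 1}  [new]
{0} --b--> {0, 2}  [new]
{0, 1} --a--> {0, 1}  [seen]
{0, 1} --b--> {0, 1, 2}  [new]
{0, 2} --a--> {0, 1}  [seen]
{0, 2} --b--> {0, 2}  [seen]
{0, 1, 2} --a--> {0, 1}  [seen]
{0, 1, 2} --b--> {0, 1, 2}  [seen]
Reachable DFA states: {0}, {0, 1}, {0, 2}, {0, 1, 2}.
{0, 1, 2} is among them.

yes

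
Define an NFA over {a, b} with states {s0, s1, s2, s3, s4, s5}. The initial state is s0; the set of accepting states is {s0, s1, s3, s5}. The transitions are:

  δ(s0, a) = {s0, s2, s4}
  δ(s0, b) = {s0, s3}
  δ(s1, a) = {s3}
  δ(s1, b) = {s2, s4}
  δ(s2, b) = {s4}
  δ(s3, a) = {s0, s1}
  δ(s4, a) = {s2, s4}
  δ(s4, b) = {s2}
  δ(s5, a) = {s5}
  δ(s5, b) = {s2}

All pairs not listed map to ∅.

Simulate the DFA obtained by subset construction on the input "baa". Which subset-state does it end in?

Start: {s0}.
δ(s0,b) = {s0, s3}.
Union: {s0, s3}.
After b: {s0, s3}.
δ(s0,a) = {s0, s2, s4}; δ(s3,a) = {s0, s1}.
Union: {s0, s1, s2, s4}.
After a: {s0, s1, s2, s4}.
δ(s0,a) = {s0, s2, s4}; δ(s1,a) = {s3}; δ(s2,a) = ∅; δ(s4,a) = {s2, s4}.
Union: {s0, s2, s3, s4}.
After a: {s0, s2, s3, s4}.

{s0, s2, s3, s4}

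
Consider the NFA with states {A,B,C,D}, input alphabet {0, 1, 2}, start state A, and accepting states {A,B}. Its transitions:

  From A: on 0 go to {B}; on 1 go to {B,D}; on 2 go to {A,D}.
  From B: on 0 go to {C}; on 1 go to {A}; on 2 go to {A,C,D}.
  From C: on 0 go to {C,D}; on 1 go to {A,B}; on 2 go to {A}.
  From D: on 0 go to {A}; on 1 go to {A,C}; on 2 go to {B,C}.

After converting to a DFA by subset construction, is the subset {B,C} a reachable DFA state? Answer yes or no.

Start state of the DFA: {A}.
{A} --0--> {B}  [new]
{A} --1--> {B,D}  [new]
{A} --2--> {A,D}  [new]
{B} --0--> {C}  [new]
{B} --1--> {A}  [seen]
{B} --2--> {A,C,D}  [new]
{B,D} --0--> {A,C}  [new]
{B,D} --1--> {A,C}  [seen]
{B,D} --2--> {A,B,C,D}  [new]
{A,D} --0--> {A,B}  [new]
{A,D} --1--> {A,B,C,D}  [seen]
{A,D} --2--> {A,B,C,D}  [seen]
{C} --0--> {C,D}  [new]
{C} --1--> {A,B}  [seen]
{C} --2--> {A}  [seen]
{A,C,D} --0--> {A,B,C,D}  [seen]
{A,C,D} --1--> {A,B,C,D}  [seen]
{A,C,D} --2--> {A,B,C,D}  [seen]
{A,C} --0--> {B,C,D}  [new]
{A,C} --1--> {A,B,D}  [new]
{A,C} --2--> {A,D}  [seen]
{A,B,C,D} --0--> {A,B,C,D}  [seen]
{A,B,C,D} --1--> {A,B,C,D}  [seen]
{A,B,C,D} --2--> {A,B,C,D}  [seen]
{A,B} --0--> {B,C}  [new]
{A,B} --1--> {A,B,D}  [seen]
{A,B} --2--> {A,C,D}  [seen]
{C,D} --0--> {A,C,D}  [seen]
{C,D} --1--> {A,B,C}  [new]
{C,D} --2--> {A,B,C}  [seen]
{B,C,D} --0--> {A,C,D}  [seen]
{B,C,D} --1--> {A,B,C}  [seen]
{B,C,D} --2--> {A,B,C,D}  [seen]
{A,B,D} --0--> {A,B,C}  [seen]
{A,B,D} --1--> {A,B,C,D}  [seen]
{A,B,D} --2--> {A,B,C,D}  [seen]
{B,C} --0--> {C,D}  [seen]
{B,C} --1--> {A,B}  [seen]
{B,C} --2--> {A,C,D}  [seen]
{A,B,C} --0--> {B,C,D}  [seen]
{A,B,C} --1--> {A,B,D}  [seen]
{A,B,C} --2--> {A,C,D}  [seen]
Reachable DFA states: {A}, {B}, {B,D}, {A,D}, {C}, {A,C,D}, {A,C}, {A,B,C,D}, {A,B}, {C,D}, {B,C,D}, {A,B,D}, {B,C}, {A,B,C}.
{B,C} is among them.

yes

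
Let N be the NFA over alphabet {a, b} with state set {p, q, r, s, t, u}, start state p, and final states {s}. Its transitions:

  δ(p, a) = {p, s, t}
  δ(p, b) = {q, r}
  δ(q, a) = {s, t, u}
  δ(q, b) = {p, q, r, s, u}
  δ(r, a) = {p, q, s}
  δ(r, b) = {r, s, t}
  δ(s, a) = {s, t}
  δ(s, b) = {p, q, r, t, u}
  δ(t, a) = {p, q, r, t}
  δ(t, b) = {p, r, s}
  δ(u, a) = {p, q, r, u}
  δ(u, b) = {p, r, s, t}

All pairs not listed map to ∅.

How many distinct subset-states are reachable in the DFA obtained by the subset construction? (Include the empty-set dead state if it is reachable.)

Start state of the DFA: {p}.
{p} --a--> {p, s, t}  [new]
{p} --b--> {q, r}  [new]
{p, s, t} --a--> {p, q, r, s, t}  [new]
{p, s, t} --b--> {p, q, r, s, t, u}  [new]
{q, r} --a--> {p, q, s, t, u}  [new]
{q, r} --b--> {p, q, r, s, t, u}  [seen]
{p, q, r, s, t} --a--> {p, q, r, s, t, u}  [seen]
{p, q, r, s, t} --b--> {p, q, r, s, t, u}  [seen]
{p, q, r, s, t, u} --a--> {p, q, r, s, t, u}  [seen]
{p, q, r, s, t, u} --b--> {p, q, r, s, t, u}  [seen]
{p, q, s, t, u} --a--> {p, q, r, s, t, u}  [seen]
{p, q, s, t, u} --b--> {p, q, r, s, t, u}  [seen]
Reachable DFA states: {p}, {p, s, t}, {q, r}, {p, q, r, s, t}, {p, q, r, s, t, u}, {p, q, s, t, u}.

6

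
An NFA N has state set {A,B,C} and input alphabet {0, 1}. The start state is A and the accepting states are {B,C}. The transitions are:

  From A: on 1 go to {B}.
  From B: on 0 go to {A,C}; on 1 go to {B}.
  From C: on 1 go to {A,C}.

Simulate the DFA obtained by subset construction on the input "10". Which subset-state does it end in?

Start: {A}.
δ(A,1) = {B}.
Union: {B}.
After 1: {B}.
δ(B,0) = {A,C}.
Union: {A,C}.
After 0: {A,C}.

{A,C}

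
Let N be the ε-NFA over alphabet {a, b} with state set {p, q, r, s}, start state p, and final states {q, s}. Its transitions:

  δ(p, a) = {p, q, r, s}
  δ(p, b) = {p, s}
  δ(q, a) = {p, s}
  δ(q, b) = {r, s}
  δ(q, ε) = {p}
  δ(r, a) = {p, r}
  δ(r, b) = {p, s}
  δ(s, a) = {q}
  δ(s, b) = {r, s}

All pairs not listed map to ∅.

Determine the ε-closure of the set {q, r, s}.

Begin with {q, r, s}.
q →ε {p}; add p.
ε-closure = {p, q, r, s}.

{p, q, r, s}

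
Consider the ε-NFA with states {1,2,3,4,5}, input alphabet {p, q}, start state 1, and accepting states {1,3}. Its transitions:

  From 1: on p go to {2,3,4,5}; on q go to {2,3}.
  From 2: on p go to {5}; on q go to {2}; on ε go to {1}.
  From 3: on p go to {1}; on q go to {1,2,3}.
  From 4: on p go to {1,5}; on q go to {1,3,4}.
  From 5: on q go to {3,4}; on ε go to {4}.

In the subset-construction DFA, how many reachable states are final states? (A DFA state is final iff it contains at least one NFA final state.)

Start state of the DFA: {1} (ε-closure of the NFA start).
{1} --p--> {1,2,3,4,5}  [new]
{1} --q--> {1,2,3}  [new]
{1,2,3,4,5} --p--> {1,2,3,4,5}  [seen]
{1,2,3,4,5} --q--> {1,2,3,4}  [new]
{1,2,3} --p--> {1,2,3,4,5}  [seen]
{1,2,3} --q--> {1,2,3}  [seen]
{1,2,3,4} --p--> {1,2,3,4,5}  [seen]
{1,2,3,4} --q--> {1,2,3,4}  [seen]
Reachable DFA states: {1}, {1,2,3,4,5}, {1,2,3}, {1,2,3,4}.
Accepting DFA states (contain an NFA accepting state): {1}, {1,2,3,4,5}, {1,2,3}, {1,2,3,4}.

4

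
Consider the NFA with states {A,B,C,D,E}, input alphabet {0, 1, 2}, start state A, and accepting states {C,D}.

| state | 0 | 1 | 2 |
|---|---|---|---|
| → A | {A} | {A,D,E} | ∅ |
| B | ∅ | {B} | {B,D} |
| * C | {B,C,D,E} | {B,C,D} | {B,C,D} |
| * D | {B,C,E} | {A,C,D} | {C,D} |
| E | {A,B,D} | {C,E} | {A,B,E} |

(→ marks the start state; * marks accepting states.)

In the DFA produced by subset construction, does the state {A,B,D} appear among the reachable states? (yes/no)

Start state of the DFA: {A}.
{A} --0--> {A}  [seen]
{A} --1--> {A,D,E}  [new]
{A} --2--> ∅  [new]
{A,D,E} --0--> {A,B,C,D,E}  [new]
{A,D,E} --1--> {A,C,D,E}  [new]
{A,D,E} --2--> {A,B,C,D,E}  [seen]
∅ --0--> ∅  [seen]
∅ --1--> ∅  [seen]
∅ --2--> ∅  [seen]
{A,B,C,D,E} --0--> {A,B,C,D,E}  [seen]
{A,B,C,D,E} --1--> {A,B,C,D,E}  [seen]
{A,B,C,D,E} --2--> {A,B,C,D,E}  [seen]
{A,C,D,E} --0--> {A,B,C,D,E}  [seen]
{A,C,D,E} --1--> {A,B,C,D,E}  [seen]
{A,C,D,E} --2--> {A,B,C,D,E}  [seen]
Reachable DFA states: {A}, {A,D,E}, ∅, {A,B,C,D,E}, {A,C,D,E}.
{A,B,D} is not among them.

no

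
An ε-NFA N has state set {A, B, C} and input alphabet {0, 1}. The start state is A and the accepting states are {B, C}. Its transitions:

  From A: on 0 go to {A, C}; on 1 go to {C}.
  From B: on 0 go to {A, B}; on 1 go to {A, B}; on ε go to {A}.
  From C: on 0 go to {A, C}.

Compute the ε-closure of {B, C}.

Begin with {B, C}.
B →ε {A}; add A.
ε-closure = {A, B, C}.

{A, B, C}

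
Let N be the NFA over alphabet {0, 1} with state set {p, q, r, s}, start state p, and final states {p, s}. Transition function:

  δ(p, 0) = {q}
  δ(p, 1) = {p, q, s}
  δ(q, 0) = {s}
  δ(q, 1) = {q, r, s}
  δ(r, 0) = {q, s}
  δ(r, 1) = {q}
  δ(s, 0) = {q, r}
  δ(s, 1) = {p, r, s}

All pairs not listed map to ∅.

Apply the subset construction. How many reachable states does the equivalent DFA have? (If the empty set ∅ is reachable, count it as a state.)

9

Start state of the DFA: {p}.
{p} --0--> {q}  [new]
{p} --1--> {p, q, s}  [new]
{q} --0--> {s}  [new]
{q} --1--> {q, r, s}  [new]
{p, q, s} --0--> {q, r, s}  [seen]
{p, q, s} --1--> {p, q, r, s}  [new]
{s} --0--> {q, r}  [new]
{s} --1--> {p, r, s}  [new]
{q, r, s} --0--> {q, r, s}  [seen]
{q, r, s} --1--> {p, q, r, s}  [seen]
{p, q, r, s} --0--> {q, r, s}  [seen]
{p, q, r, s} --1--> {p, q, r, s}  [seen]
{q, r} --0--> {q, s}  [new]
{q, r} --1--> {q, r, s}  [seen]
{p, r, s} --0--> {q, r, s}  [seen]
{p, r, s} --1--> {p, q, r, s}  [seen]
{q, s} --0--> {q, r, s}  [seen]
{q, s} --1--> {p, q, r, s}  [seen]
Reachable DFA states: {p}, {q}, {p, q, s}, {s}, {q, r, s}, {p, q, r, s}, {q, r}, {p, r, s}, {q, s}.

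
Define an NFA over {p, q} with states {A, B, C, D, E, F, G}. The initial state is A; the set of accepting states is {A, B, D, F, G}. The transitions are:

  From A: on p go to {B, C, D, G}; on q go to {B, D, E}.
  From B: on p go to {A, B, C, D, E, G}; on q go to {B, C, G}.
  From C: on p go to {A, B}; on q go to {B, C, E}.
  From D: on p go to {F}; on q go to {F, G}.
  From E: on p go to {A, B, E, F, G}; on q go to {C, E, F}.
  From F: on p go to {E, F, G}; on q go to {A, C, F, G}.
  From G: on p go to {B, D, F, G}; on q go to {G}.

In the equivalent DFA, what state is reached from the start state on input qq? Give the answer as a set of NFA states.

{B, C, E, F, G}

Start: {A}.
δ(A,q) = {B, D, E}.
Union: {B, D, E}.
After q: {B, D, E}.
δ(B,q) = {B, C, G}; δ(D,q) = {F, G}; δ(E,q) = {C, E, F}.
Union: {B, C, E, F, G}.
After q: {B, C, E, F, G}.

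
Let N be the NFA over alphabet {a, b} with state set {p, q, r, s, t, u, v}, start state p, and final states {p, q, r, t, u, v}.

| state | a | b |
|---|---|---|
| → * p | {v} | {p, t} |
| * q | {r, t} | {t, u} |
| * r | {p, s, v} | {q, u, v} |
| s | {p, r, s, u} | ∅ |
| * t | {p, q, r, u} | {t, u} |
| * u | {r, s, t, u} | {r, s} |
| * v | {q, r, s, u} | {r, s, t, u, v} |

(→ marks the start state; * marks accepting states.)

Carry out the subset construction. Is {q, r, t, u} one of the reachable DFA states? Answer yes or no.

no

Start state of the DFA: {p}.
{p} --a--> {v}  [new]
{p} --b--> {p, t}  [new]
{v} --a--> {q, r, s, u}  [new]
{v} --b--> {r, s, t, u, v}  [new]
{p, t} --a--> {p, q, r, u, v}  [new]
{p, t} --b--> {p, t, u}  [new]
{q, r, s, u} --a--> {p, r, s, t, u, v}  [new]
{q, r, s, u} --b--> {q, r, s, t, u, v}  [new]
{r, s, t, u, v} --a--> {p, q, r, s, t, u, v}  [new]
{r, s, t, u, v} --b--> {q, r, s, t, u, v}  [seen]
{p, q, r, u, v} --a--> {p, q, r, s, t, u, v}  [seen]
{p, q, r, u, v} --b--> {p, q, r, s, t, u, v}  [seen]
{p, t, u} --a--> {p, q, r, s, t, u, v}  [seen]
{p, t, u} --b--> {p, r, s, t, u}  [new]
{p, r, s, t, u, v} --a--> {p, q, r, s, t, u, v}  [seen]
{p, r, s, t, u, v} --b--> {p, q, r, s, t, u, v}  [seen]
{q, r, s, t, u, v} --a--> {p, q, r, s, t, u, v}  [seen]
{q, r, s, t, u, v} --b--> {q, r, s, t, u, v}  [seen]
{p, q, r, s, t, u, v} --a--> {p, q, r, s, t, u, v}  [seen]
{p, q, r, s, t, u, v} --b--> {p, q, r, s, t, u, v}  [seen]
{p, r, s, t, u} --a--> {p, q, r, s, t, u, v}  [seen]
{p, r, s, t, u} --b--> {p, q, r, s, t, u, v}  [seen]
Reachable DFA states: {p}, {v}, {p, t}, {q, r, s, u}, {r, s, t, u, v}, {p, q, r, u, v}, {p, t, u}, {p, r, s, t, u, v}, {q, r, s, t, u, v}, {p, q, r, s, t, u, v}, {p, r, s, t, u}.
{q, r, t, u} is not among them.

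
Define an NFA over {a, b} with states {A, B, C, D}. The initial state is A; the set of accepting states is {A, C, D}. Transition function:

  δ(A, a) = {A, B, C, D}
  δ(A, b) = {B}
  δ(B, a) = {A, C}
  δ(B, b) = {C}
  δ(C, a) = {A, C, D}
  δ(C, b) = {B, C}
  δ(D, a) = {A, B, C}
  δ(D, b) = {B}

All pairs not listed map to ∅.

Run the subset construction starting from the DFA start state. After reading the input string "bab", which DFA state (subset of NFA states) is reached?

{B, C}

Start: {A}.
δ(A,b) = {B}.
Union: {B}.
After b: {B}.
δ(B,a) = {A, C}.
Union: {A, C}.
After a: {A, C}.
δ(A,b) = {B}; δ(C,b) = {B, C}.
Union: {B, C}.
After b: {B, C}.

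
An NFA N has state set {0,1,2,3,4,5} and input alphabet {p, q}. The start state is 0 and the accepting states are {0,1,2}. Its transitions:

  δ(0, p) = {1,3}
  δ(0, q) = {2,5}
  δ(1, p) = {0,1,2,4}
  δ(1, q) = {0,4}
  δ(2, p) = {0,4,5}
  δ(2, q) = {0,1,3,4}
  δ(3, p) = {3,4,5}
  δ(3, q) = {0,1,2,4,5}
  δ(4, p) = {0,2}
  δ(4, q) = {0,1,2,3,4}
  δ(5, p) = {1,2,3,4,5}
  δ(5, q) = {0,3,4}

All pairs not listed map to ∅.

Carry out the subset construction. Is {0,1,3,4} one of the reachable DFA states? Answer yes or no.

Start state of the DFA: {0}.
{0} --p--> {1,3}  [new]
{0} --q--> {2,5}  [new]
{1,3} --p--> {0,1,2,3,4,5}  [new]
{1,3} --q--> {0,1,2,4,5}  [new]
{2,5} --p--> {0,1,2,3,4,5}  [seen]
{2,5} --q--> {0,1,3,4}  [new]
{0,1,2,3,4,5} --p--> {0,1,2,3,4,5}  [seen]
{0,1,2,3,4,5} --q--> {0,1,2,3,4,5}  [seen]
{0,1,2,4,5} --p--> {0,1,2,3,4,5}  [seen]
{0,1,2,4,5} --q--> {0,1,2,3,4,5}  [seen]
{0,1,3,4} --p--> {0,1,2,3,4,5}  [seen]
{0,1,3,4} --q--> {0,1,2,3,4,5}  [seen]
Reachable DFA states: {0}, {1,3}, {2,5}, {0,1,2,3,4,5}, {0,1,2,4,5}, {0,1,3,4}.
{0,1,3,4} is among them.

yes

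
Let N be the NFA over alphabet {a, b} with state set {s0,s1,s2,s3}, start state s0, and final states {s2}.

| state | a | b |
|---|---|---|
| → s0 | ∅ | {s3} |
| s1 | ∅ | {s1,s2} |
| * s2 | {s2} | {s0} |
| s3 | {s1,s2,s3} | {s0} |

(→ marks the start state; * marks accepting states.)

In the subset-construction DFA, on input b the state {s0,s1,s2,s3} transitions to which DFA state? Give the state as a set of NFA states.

{s0,s1,s2,s3}

δ(s0,b) = {s3}; δ(s1,b) = {s1,s2}; δ(s2,b) = {s0}; δ(s3,b) = {s0}.
Union: {s0,s1,s2,s3}.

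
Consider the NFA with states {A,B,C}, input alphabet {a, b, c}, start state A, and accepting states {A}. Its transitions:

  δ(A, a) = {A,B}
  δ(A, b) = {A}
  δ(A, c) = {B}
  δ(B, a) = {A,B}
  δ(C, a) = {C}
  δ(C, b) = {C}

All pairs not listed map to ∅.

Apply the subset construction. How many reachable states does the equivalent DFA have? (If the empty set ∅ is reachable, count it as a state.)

4

Start state of the DFA: {A}.
{A} --a--> {A,B}  [new]
{A} --b--> {A}  [seen]
{A} --c--> {B}  [new]
{A,B} --a--> {A,B}  [seen]
{A,B} --b--> {A}  [seen]
{A,B} --c--> {B}  [seen]
{B} --a--> {A,B}  [seen]
{B} --b--> ∅  [new]
{B} --c--> ∅  [seen]
∅ --a--> ∅  [seen]
∅ --b--> ∅  [seen]
∅ --c--> ∅  [seen]
Reachable DFA states: {A}, {A,B}, {B}, ∅.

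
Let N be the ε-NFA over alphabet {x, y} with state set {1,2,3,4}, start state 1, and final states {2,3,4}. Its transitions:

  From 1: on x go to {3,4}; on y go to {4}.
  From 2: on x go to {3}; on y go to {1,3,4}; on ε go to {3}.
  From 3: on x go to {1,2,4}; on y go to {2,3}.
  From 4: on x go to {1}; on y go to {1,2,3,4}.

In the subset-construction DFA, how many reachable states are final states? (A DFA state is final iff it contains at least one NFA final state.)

Start state of the DFA: {1} (ε-closure of the NFA start).
{1} --x--> {3,4}  [new]
{1} --y--> {4}  [new]
{3,4} --x--> {1,2,3,4}  [new]
{3,4} --y--> {1,2,3,4}  [seen]
{4} --x--> {1}  [seen]
{4} --y--> {1,2,3,4}  [seen]
{1,2,3,4} --x--> {1,2,3,4}  [seen]
{1,2,3,4} --y--> {1,2,3,4}  [seen]
Reachable DFA states: {1}, {3,4}, {4}, {1,2,3,4}.
Accepting DFA states (contain an NFA accepting state): {3,4}, {4}, {1,2,3,4}.

3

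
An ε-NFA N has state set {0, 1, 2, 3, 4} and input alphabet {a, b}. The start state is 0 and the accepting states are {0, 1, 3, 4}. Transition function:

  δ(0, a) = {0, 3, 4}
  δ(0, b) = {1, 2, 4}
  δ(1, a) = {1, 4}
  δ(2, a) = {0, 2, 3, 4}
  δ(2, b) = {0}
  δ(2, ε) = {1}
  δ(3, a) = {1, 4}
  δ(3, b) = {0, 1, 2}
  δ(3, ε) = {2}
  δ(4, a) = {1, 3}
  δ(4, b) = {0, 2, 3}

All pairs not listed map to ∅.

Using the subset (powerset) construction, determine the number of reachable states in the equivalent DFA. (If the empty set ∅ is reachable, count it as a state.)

5

Start state of the DFA: {0} (ε-closure of the NFA start).
{0} --a--> {0, 1, 2, 3, 4}  [new]
{0} --b--> {1, 2, 4}  [new]
{0, 1, 2, 3, 4} --a--> {0, 1, 2, 3, 4}  [seen]
{0, 1, 2, 3, 4} --b--> {0, 1, 2, 3, 4}  [seen]
{1, 2, 4} --a--> {0, 1, 2, 3, 4}  [seen]
{1, 2, 4} --b--> {0, 1, 2, 3}  [new]
{0, 1, 2, 3} --a--> {0, 1, 2, 3, 4}  [seen]
{0, 1, 2, 3} --b--> {0, 1, 2, 4}  [new]
{0, 1, 2, 4} --a--> {0, 1, 2, 3, 4}  [seen]
{0, 1, 2, 4} --b--> {0, 1, 2, 3, 4}  [seen]
Reachable DFA states: {0}, {0, 1, 2, 3, 4}, {1, 2, 4}, {0, 1, 2, 3}, {0, 1, 2, 4}.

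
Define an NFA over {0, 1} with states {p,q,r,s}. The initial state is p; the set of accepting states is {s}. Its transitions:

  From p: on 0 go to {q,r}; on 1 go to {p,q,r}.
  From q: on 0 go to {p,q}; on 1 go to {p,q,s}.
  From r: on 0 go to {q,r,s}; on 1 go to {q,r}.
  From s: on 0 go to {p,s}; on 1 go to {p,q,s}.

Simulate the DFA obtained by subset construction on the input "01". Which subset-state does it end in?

{p,q,r,s}

Start: {p}.
δ(p,0) = {q,r}.
Union: {q,r}.
After 0: {q,r}.
δ(q,1) = {p,q,s}; δ(r,1) = {q,r}.
Union: {p,q,r,s}.
After 1: {p,q,r,s}.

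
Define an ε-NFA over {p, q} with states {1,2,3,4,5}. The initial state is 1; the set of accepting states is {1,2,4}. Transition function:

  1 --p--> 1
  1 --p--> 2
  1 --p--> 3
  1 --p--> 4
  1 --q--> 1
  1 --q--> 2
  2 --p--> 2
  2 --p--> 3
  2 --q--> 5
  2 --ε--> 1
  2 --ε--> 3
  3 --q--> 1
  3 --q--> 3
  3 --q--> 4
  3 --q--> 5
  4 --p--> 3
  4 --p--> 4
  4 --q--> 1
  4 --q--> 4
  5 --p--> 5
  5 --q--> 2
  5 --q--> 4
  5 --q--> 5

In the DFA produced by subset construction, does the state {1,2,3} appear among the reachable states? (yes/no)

Start state of the DFA: {1} (ε-closure of the NFA start).
{1} --p--> {1,2,3,4}  [new]
{1} --q--> {1,2,3}  [new]
{1,2,3,4} --p--> {1,2,3,4}  [seen]
{1,2,3,4} --q--> {1,2,3,4,5}  [new]
{1,2,3} --p--> {1,2,3,4}  [seen]
{1,2,3} --q--> {1,2,3,4,5}  [seen]
{1,2,3,4,5} --p--> {1,2,3,4,5}  [seen]
{1,2,3,4,5} --q--> {1,2,3,4,5}  [seen]
Reachable DFA states: {1}, {1,2,3,4}, {1,2,3}, {1,2,3,4,5}.
{1,2,3} is among them.

yes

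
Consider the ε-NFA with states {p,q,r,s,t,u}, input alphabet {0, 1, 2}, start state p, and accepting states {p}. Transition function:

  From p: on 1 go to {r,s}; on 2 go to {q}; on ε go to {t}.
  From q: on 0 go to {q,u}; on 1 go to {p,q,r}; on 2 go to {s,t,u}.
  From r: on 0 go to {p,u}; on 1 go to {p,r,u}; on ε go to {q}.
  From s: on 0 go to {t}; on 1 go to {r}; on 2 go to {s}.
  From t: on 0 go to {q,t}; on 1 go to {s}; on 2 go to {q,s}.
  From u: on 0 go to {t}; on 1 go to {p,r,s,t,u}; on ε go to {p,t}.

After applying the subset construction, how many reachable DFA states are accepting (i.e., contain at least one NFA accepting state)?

Start state of the DFA: {p,t} (ε-closure of the NFA start).
{p,t} --0--> {q,t}  [new]
{p,t} --1--> {q,r,s}  [new]
{p,t} --2--> {q,s}  [new]
{q,t} --0--> {p,q,t,u}  [new]
{q,t} --1--> {p,q,r,s,t}  [new]
{q,t} --2--> {p,q,s,t,u}  [new]
{q,r,s} --0--> {p,q,t,u}  [seen]
{q,r,s} --1--> {p,q,r,t,u}  [new]
{q,r,s} --2--> {p,s,t,u}  [new]
{q,s} --0--> {p,q,t,u}  [seen]
{q,s} --1--> {p,q,r,t}  [new]
{q,s} --2--> {p,s,t,u}  [seen]
{p,q,t,u} --0--> {p,q,t,u}  [seen]
{p,q,t,u} --1--> {p,q,r,s,t,u}  [new]
{p,q,t,u} --2--> {p,q,s,t,u}  [seen]
{p,q,r,s,t} --0--> {p,q,t,u}  [seen]
{p,q,r,s,t} --1--> {p,q,r,s,t,u}  [seen]
{p,q,r,s,t} --2--> {p,q,s,t,u}  [seen]
{p,q,s,t,u} --0--> {p,q,t,u}  [seen]
{p,q,s,t,u} --1--> {p,q,r,s,t,u}  [seen]
{p,q,s,t,u} --2--> {p,q,s,t,u}  [seen]
{p,q,r,t,u} --0--> {p,q,t,u}  [seen]
{p,q,r,t,u} --1--> {p,q,r,s,t,u}  [seen]
{p,q,r,t,u} --2--> {p,q,s,t,u}  [seen]
{p,s,t,u} --0--> {q,t}  [seen]
{p,s,t,u} --1--> {p,q,r,s,t,u}  [seen]
{p,s,t,u} --2--> {q,s}  [seen]
{p,q,r,t} --0--> {p,q,t,u}  [seen]
{p,q,r,t} --1--> {p,q,r,s,t,u}  [seen]
{p,q,r,t} --2--> {p,q,s,t,u}  [seen]
{p,q,r,s,t,u} --0--> {p,q,t,u}  [seen]
{p,q,r,s,t,u} --1--> {p,q,r,s,t,u}  [seen]
{p,q,r,s,t,u} --2--> {p,q,s,t,u}  [seen]
Reachable DFA states: {p,t}, {q,t}, {q,r,s}, {q,s}, {p,q,t,u}, {p,q,r,s,t}, {p,q,s,t,u}, {p,q,r,t,u}, {p,s,t,u}, {p,q,r,t}, {p,q,r,s,t,u}.
Accepting DFA states (contain an NFA accepting state): {p,t}, {p,q,t,u}, {p,q,r,s,t}, {p,q,s,t,u}, {p,q,r,t,u}, {p,s,t,u}, {p,q,r,t}, {p,q,r,s,t,u}.

8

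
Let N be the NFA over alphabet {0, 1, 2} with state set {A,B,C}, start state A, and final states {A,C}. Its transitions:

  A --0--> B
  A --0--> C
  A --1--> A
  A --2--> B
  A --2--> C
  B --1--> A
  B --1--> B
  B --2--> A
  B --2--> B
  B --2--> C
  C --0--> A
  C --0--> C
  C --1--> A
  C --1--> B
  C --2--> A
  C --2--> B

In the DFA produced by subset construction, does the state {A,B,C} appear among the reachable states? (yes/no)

yes

Start state of the DFA: {A}.
{A} --0--> {B,C}  [new]
{A} --1--> {A}  [seen]
{A} --2--> {B,C}  [seen]
{B,C} --0--> {A,C}  [new]
{B,C} --1--> {A,B}  [new]
{B,C} --2--> {A,B,C}  [new]
{A,C} --0--> {A,B,C}  [seen]
{A,C} --1--> {A,B}  [seen]
{A,C} --2--> {A,B,C}  [seen]
{A,B} --0--> {B,C}  [seen]
{A,B} --1--> {A,B}  [seen]
{A,B} --2--> {A,B,C}  [seen]
{A,B,C} --0--> {A,B,C}  [seen]
{A,B,C} --1--> {A,B}  [seen]
{A,B,C} --2--> {A,B,C}  [seen]
Reachable DFA states: {A}, {B,C}, {A,C}, {A,B}, {A,B,C}.
{A,B,C} is among them.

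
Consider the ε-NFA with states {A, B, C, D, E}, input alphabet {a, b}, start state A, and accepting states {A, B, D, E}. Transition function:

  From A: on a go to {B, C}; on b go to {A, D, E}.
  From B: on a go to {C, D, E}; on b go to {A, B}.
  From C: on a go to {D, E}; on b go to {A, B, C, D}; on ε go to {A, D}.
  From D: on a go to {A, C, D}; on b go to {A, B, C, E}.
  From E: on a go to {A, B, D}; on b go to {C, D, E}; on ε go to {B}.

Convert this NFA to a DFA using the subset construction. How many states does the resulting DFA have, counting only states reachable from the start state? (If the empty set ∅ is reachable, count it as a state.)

Start state of the DFA: {A} (ε-closure of the NFA start).
{A} --a--> {A, B, C, D}  [new]
{A} --b--> {A, B, D, E}  [new]
{A, B, C, D} --a--> {A, B, C, D, E}  [new]
{A, B, C, D} --b--> {A, B, C, D, E}  [seen]
{A, B, D, E} --a--> {A, B, C, D, E}  [seen]
{A, B, D, E} --b--> {A, B, C, D, E}  [seen]
{A, B, C, D, E} --a--> {A, B, C, D, E}  [seen]
{A, B, C, D, E} --b--> {A, B, C, D, E}  [seen]
Reachable DFA states: {A}, {A, B, C, D}, {A, B, D, E}, {A, B, C, D, E}.

4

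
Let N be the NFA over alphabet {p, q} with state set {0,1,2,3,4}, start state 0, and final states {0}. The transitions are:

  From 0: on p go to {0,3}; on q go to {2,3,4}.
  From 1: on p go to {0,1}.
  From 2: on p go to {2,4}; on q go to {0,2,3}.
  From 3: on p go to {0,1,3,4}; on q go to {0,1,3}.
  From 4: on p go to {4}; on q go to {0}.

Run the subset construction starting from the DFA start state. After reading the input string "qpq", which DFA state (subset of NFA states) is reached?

{0,1,2,3,4}

Start: {0}.
δ(0,q) = {2,3,4}.
Union: {2,3,4}.
After q: {2,3,4}.
δ(2,p) = {2,4}; δ(3,p) = {0,1,3,4}; δ(4,p) = {4}.
Union: {0,1,2,3,4}.
After p: {0,1,2,3,4}.
δ(0,q) = {2,3,4}; δ(1,q) = ∅; δ(2,q) = {0,2,3}; δ(3,q) = {0,1,3}; δ(4,q) = {0}.
Union: {0,1,2,3,4}.
After q: {0,1,2,3,4}.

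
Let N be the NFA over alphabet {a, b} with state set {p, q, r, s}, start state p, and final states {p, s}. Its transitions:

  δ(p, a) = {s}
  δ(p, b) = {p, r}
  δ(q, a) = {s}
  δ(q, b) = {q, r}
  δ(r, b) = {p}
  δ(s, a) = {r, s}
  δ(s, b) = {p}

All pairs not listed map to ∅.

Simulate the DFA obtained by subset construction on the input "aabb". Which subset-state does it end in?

Start: {p}.
δ(p,a) = {s}.
Union: {s}.
After a: {s}.
δ(s,a) = {r, s}.
Union: {r, s}.
After a: {r, s}.
δ(r,b) = {p}; δ(s,b) = {p}.
Union: {p}.
After b: {p}.
δ(p,b) = {p, r}.
Union: {p, r}.
After b: {p, r}.

{p, r}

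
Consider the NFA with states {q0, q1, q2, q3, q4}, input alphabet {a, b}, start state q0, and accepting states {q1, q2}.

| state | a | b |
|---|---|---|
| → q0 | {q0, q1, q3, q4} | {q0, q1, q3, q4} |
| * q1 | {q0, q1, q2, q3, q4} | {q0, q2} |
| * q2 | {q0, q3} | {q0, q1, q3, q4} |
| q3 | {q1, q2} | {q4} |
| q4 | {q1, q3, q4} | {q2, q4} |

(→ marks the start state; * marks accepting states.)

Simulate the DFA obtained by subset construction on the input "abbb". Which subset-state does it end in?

Start: {q0}.
δ(q0,a) = {q0, q1, q3, q4}.
Union: {q0, q1, q3, q4}.
After a: {q0, q1, q3, q4}.
δ(q0,b) = {q0, q1, q3, q4}; δ(q1,b) = {q0, q2}; δ(q3,b) = {q4}; δ(q4,b) = {q2, q4}.
Union: {q0, q1, q2, q3, q4}.
After b: {q0, q1, q2, q3, q4}.
δ(q0,b) = {q0, q1, q3, q4}; δ(q1,b) = {q0, q2}; δ(q2,b) = {q0, q1, q3, q4}; δ(q3,b) = {q4}; δ(q4,b) = {q2, q4}.
Union: {q0, q1, q2, q3, q4}.
After b: {q0, q1, q2, q3, q4}.
δ(q0,b) = {q0, q1, q3, q4}; δ(q1,b) = {q0, q2}; δ(q2,b) = {q0, q1, q3, q4}; δ(q3,b) = {q4}; δ(q4,b) = {q2, q4}.
Union: {q0, q1, q2, q3, q4}.
After b: {q0, q1, q2, q3, q4}.

{q0, q1, q2, q3, q4}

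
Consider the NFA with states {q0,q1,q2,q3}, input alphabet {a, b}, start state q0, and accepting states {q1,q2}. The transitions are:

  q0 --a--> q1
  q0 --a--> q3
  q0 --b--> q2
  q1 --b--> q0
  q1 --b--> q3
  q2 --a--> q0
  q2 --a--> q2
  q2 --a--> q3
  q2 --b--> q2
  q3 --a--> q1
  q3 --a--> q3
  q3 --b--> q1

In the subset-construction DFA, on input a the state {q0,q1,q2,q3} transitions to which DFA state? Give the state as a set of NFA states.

δ(q0,a) = {q1,q3}; δ(q1,a) = ∅; δ(q2,a) = {q0,q2,q3}; δ(q3,a) = {q1,q3}.
Union: {q0,q1,q2,q3}.

{q0,q1,q2,q3}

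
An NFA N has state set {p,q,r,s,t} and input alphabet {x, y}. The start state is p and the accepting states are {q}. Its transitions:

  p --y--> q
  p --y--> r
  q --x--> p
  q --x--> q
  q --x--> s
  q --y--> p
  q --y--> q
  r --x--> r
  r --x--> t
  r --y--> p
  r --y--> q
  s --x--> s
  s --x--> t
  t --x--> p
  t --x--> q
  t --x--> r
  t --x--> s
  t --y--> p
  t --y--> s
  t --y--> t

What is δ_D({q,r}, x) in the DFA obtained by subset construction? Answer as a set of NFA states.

δ(q,x) = {p,q,s}; δ(r,x) = {r,t}.
Union: {p,q,r,s,t}.

{p,q,r,s,t}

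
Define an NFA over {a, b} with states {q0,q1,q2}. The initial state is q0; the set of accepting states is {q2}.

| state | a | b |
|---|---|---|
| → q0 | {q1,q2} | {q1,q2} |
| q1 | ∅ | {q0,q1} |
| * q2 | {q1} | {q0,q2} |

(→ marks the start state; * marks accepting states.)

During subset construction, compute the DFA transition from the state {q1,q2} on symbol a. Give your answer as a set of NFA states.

{q1}

δ(q1,a) = ∅; δ(q2,a) = {q1}.
Union: {q1}.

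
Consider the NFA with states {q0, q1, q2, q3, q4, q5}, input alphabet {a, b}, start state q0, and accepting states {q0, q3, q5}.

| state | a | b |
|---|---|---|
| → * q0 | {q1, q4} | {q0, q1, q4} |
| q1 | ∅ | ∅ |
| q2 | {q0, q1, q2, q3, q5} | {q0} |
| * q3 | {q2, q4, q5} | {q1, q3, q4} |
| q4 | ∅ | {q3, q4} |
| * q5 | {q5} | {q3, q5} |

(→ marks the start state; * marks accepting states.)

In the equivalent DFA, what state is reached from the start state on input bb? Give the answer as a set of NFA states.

Start: {q0}.
δ(q0,b) = {q0, q1, q4}.
Union: {q0, q1, q4}.
After b: {q0, q1, q4}.
δ(q0,b) = {q0, q1, q4}; δ(q1,b) = ∅; δ(q4,b) = {q3, q4}.
Union: {q0, q1, q3, q4}.
After b: {q0, q1, q3, q4}.

{q0, q1, q3, q4}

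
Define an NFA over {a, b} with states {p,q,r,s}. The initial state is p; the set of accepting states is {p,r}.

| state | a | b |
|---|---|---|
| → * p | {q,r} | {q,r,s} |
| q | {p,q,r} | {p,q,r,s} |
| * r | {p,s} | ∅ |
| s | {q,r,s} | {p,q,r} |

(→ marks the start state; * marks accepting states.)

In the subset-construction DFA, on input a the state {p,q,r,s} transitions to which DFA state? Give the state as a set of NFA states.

δ(p,a) = {q,r}; δ(q,a) = {p,q,r}; δ(r,a) = {p,s}; δ(s,a) = {q,r,s}.
Union: {p,q,r,s}.

{p,q,r,s}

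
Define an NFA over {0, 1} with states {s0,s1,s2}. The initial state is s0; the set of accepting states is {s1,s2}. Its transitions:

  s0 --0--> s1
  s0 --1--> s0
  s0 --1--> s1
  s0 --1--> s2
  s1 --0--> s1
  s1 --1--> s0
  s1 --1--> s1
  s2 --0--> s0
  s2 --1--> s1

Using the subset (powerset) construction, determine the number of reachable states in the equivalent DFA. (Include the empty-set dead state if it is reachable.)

Start state of the DFA: {s0}.
{s0} --0--> {s1}  [new]
{s0} --1--> {s0,s1,s2}  [new]
{s1} --0--> {s1}  [seen]
{s1} --1--> {s0,s1}  [new]
{s0,s1,s2} --0--> {s0,s1}  [seen]
{s0,s1,s2} --1--> {s0,s1,s2}  [seen]
{s0,s1} --0--> {s1}  [seen]
{s0,s1} --1--> {s0,s1,s2}  [seen]
Reachable DFA states: {s0}, {s1}, {s0,s1,s2}, {s0,s1}.

4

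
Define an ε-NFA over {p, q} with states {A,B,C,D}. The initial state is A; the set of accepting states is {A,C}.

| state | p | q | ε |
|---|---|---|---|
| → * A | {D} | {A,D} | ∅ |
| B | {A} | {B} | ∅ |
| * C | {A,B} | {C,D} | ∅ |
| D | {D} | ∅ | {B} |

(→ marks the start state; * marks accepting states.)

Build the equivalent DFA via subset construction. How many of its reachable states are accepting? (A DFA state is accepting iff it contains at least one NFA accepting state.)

Start state of the DFA: {A} (ε-closure of the NFA start).
{A} --p--> {B,D}  [new]
{A} --q--> {A,B,D}  [new]
{B,D} --p--> {A,B,D}  [seen]
{B,D} --q--> {B}  [new]
{A,B,D} --p--> {A,B,D}  [seen]
{A,B,D} --q--> {A,B,D}  [seen]
{B} --p--> {A}  [seen]
{B} --q--> {B}  [seen]
Reachable DFA states: {A}, {B,D}, {A,B,D}, {B}.
Accepting DFA states (contain an NFA accepting state): {A}, {A,B,D}.

2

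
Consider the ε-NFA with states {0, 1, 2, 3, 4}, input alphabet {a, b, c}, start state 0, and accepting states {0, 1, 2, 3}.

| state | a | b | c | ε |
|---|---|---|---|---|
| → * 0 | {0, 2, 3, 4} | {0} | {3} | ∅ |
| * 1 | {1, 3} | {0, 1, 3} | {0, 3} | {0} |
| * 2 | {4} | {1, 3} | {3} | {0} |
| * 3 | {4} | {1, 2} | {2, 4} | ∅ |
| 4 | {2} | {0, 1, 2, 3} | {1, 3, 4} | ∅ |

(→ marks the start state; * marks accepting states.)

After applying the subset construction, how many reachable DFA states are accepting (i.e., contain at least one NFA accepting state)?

Start state of the DFA: {0} (ε-closure of the NFA start).
{0} --a--> {0, 2, 3, 4}  [new]
{0} --b--> {0}  [seen]
{0} --c--> {3}  [new]
{0, 2, 3, 4} --a--> {0, 2, 3, 4}  [seen]
{0, 2, 3, 4} --b--> {0, 1, 2, 3}  [new]
{0, 2, 3, 4} --c--> {0, 1, 2, 3, 4}  [new]
{3} --a--> {4}  [new]
{3} --b--> {0, 1, 2}  [new]
{3} --c--> {0, 2, 4}  [new]
{0, 1, 2, 3} --a--> {0, 1, 2, 3, 4}  [seen]
{0, 1, 2, 3} --b--> {0, 1, 2, 3}  [seen]
{0, 1, 2, 3} --c--> {0, 2, 3, 4}  [seen]
{0, 1, 2, 3, 4} --a--> {0, 1, 2, 3, 4}  [seen]
{0, 1, 2, 3, 4} --b--> {0, 1, 2, 3}  [seen]
{0, 1, 2, 3, 4} --c--> {0, 1, 2, 3, 4}  [seen]
{4} --a--> {0, 2}  [new]
{4} --b--> {0, 1, 2, 3}  [seen]
{4} --c--> {0, 1, 3, 4}  [new]
{0, 1, 2} --a--> {0, 1, 2, 3, 4}  [seen]
{0, 1, 2} --b--> {0, 1, 3}  [new]
{0, 1, 2} --c--> {0, 3}  [new]
{0, 2, 4} --a--> {0, 2, 3, 4}  [seen]
{0, 2, 4} --b--> {0, 1, 2, 3}  [seen]
{0, 2, 4} --c--> {0, 1, 3, 4}  [seen]
{0, 2} --a--> {0, 2, 3, 4}  [seen]
{0, 2} --b--> {0, 1, 3}  [seen]
{0, 2} --c--> {3}  [seen]
{0, 1, 3, 4} --a--> {0, 1, 2, 3, 4}  [seen]
{0, 1, 3, 4} --b--> {0, 1, 2, 3}  [seen]
{0, 1, 3, 4} --c--> {0, 1, 2, 3, 4}  [seen]
{0, 1, 3} --a--> {0, 1, 2, 3, 4}  [seen]
{0, 1, 3} --b--> {0, 1, 2, 3}  [seen]
{0, 1, 3} --c--> {0, 2, 3, 4}  [seen]
{0, 3} --a--> {0, 2, 3, 4}  [seen]
{0, 3} --b--> {0, 1, 2}  [seen]
{0, 3} --c--> {0, 2, 3, 4}  [seen]
Reachable DFA states: {0}, {0, 2, 3, 4}, {3}, {0, 1, 2, 3}, {0, 1, 2, 3, 4}, {4}, {0, 1, 2}, {0, 2, 4}, {0, 2}, {0, 1, 3, 4}, {0, 1, 3}, {0, 3}.
Accepting DFA states (contain an NFA accepting state): {0}, {0, 2, 3, 4}, {3}, {0, 1, 2, 3}, {0, 1, 2, 3, 4}, {0, 1, 2}, {0, 2, 4}, {0, 2}, {0, 1, 3, 4}, {0, 1, 3}, {0, 3}.

11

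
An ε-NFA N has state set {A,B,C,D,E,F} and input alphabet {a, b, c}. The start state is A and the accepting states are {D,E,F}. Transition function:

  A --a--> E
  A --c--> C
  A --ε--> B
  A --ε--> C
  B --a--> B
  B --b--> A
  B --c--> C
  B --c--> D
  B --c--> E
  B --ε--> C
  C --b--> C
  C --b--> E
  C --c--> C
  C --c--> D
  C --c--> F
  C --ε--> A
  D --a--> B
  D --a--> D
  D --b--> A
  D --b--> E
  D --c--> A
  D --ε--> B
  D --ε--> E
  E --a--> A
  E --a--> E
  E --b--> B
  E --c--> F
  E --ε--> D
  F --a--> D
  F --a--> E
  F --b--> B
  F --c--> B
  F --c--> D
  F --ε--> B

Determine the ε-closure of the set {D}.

{A,B,C,D,E}

Begin with {D}.
D →ε {B,E}; add B, E.
B →ε {C}; add C.
C →ε {A}; add A.
ε-closure = {A,B,C,D,E}.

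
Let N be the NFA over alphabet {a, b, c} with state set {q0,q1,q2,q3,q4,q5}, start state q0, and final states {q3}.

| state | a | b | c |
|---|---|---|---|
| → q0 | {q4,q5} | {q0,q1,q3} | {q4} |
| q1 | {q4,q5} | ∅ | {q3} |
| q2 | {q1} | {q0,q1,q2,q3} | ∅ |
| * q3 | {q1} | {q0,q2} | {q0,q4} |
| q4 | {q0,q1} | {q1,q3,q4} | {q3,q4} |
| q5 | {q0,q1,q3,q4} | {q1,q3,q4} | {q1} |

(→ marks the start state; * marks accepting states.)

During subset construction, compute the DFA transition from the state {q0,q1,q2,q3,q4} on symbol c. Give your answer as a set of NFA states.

δ(q0,c) = {q4}; δ(q1,c) = {q3}; δ(q2,c) = ∅; δ(q3,c) = {q0,q4}; δ(q4,c) = {q3,q4}.
Union: {q0,q3,q4}.

{q0,q3,q4}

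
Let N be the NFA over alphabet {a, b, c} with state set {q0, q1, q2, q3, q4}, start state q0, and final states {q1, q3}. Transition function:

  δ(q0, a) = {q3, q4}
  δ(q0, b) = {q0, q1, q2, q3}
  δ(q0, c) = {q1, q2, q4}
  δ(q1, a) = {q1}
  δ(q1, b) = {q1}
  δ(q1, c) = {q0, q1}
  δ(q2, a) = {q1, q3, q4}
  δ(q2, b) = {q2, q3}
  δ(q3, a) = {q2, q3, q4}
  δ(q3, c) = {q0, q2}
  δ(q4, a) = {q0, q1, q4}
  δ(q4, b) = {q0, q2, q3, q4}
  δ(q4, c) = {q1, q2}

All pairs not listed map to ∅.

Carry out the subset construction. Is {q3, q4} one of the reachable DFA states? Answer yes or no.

Start state of the DFA: {q0}.
{q0} --a--> {q3, q4}  [new]
{q0} --b--> {q0, q1, q2, q3}  [new]
{q0} --c--> {q1, q2, q4}  [new]
{q3, q4} --a--> {q0, q1, q2, q3, q4}  [new]
{q3, q4} --b--> {q0, q2, q3, q4}  [new]
{q3, q4} --c--> {q0, q1, q2}  [new]
{q0, q1, q2, q3} --a--> {q1, q2, q3, q4}  [new]
{q0, q1, q2, q3} --b--> {q0, q1, q2, q3}  [seen]
{q0, q1, q2, q3} --c--> {q0, q1, q2, q4}  [new]
{q1, q2, q4} --a--> {q0, q1, q3, q4}  [new]
{q1, q2, q4} --b--> {q0, q1, q2, q3, q4}  [seen]
{q1, q2, q4} --c--> {q0, q1, q2}  [seen]
{q0, q1, q2, q3, q4} --a--> {q0, q1, q2, q3, q4}  [seen]
{q0, q1, q2, q3, q4} --b--> {q0, q1, q2, q3, q4}  [seen]
{q0, q1, q2, q3, q4} --c--> {q0, q1, q2, q4}  [seen]
{q0, q2, q3, q4} --a--> {q0, q1, q2, q3, q4}  [seen]
{q0, q2, q3, q4} --b--> {q0, q1, q2, q3, q4}  [seen]
{q0, q2, q3, q4} --c--> {q0, q1, q2, q4}  [seen]
{q0, q1, q2} --a--> {q1, q3, q4}  [new]
{q0, q1, q2} --b--> {q0, q1, q2, q3}  [seen]
{q0, q1, q2} --c--> {q0, q1, q2, q4}  [seen]
{q1, q2, q3, q4} --a--> {q0, q1, q2, q3, q4}  [seen]
{q1, q2, q3, q4} --b--> {q0, q1, q2, q3, q4}  [seen]
{q1, q2, q3, q4} --c--> {q0, q1, q2}  [seen]
{q0, q1, q2, q4} --a--> {q0, q1, q3, q4}  [seen]
{q0, q1, q2, q4} --b--> {q0, q1, q2, q3, q4}  [seen]
{q0, q1, q2, q4} --c--> {q0, q1, q2, q4}  [seen]
{q0, q1, q3, q4} --a--> {q0, q1, q2, q3, q4}  [seen]
{q0, q1, q3, q4} --b--> {q0, q1, q2, q3, q4}  [seen]
{q0, q1, q3, q4} --c--> {q0, q1, q2, q4}  [seen]
{q1, q3, q4} --a--> {q0, q1, q2, q3, q4}  [seen]
{q1, q3, q4} --b--> {q0, q1, q2, q3, q4}  [seen]
{q1, q3, q4} --c--> {q0, q1, q2}  [seen]
Reachable DFA states: {q0}, {q3, q4}, {q0, q1, q2, q3}, {q1, q2, q4}, {q0, q1, q2, q3, q4}, {q0, q2, q3, q4}, {q0, q1, q2}, {q1, q2, q3, q4}, {q0, q1, q2, q4}, {q0, q1, q3, q4}, {q1, q3, q4}.
{q3, q4} is among them.

yes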